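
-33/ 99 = -0.33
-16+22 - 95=-89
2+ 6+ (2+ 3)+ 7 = 20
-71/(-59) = 1.20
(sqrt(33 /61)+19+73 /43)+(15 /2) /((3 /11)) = sqrt(2013) /61+4145 /86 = 48.93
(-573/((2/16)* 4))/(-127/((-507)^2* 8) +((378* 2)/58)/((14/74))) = -68342131728/4108667533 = -16.63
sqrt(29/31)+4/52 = 1/13+sqrt(899)/31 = 1.04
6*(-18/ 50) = -54/ 25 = -2.16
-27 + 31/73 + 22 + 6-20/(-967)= 102028/70591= 1.45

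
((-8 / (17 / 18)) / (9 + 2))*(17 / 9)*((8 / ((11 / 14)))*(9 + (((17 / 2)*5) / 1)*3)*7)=-1712256 / 121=-14150.88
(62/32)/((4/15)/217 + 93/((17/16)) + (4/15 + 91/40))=1715385/79746418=0.02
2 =2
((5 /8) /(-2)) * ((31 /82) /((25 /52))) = -0.25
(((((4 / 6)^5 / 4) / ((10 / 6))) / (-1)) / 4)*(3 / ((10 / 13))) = -13 / 675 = -0.02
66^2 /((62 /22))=47916 /31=1545.68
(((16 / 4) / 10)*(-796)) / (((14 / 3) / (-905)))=432228 / 7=61746.86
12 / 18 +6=20 / 3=6.67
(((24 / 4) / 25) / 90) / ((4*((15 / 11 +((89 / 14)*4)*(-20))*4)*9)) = -77 / 2108970000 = -0.00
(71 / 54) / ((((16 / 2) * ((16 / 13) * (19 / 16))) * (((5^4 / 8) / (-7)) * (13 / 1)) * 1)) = -497 / 641250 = -0.00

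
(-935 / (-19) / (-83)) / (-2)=935 / 3154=0.30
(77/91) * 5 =55/13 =4.23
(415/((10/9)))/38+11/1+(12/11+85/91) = 1738635/76076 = 22.85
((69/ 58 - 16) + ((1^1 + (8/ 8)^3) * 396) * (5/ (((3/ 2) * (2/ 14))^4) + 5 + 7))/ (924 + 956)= 985329677/ 981360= 1004.05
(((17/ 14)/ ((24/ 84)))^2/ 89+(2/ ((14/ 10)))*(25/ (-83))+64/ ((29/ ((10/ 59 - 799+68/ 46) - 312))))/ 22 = -79717879481379/ 716286305504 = -111.29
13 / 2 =6.50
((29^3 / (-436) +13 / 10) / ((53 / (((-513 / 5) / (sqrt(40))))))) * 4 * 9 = 549935487 * sqrt(10) / 2888500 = 602.06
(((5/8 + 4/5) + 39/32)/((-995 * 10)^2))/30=141/158404000000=0.00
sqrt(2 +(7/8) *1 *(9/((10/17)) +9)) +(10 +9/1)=23.82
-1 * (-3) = 3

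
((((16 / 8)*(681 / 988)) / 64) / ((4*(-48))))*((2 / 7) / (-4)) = 227 / 28327936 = 0.00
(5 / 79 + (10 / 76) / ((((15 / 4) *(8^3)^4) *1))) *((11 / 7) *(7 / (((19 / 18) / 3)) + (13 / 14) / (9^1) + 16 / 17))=91794829859017182271 / 44078103736451334144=2.08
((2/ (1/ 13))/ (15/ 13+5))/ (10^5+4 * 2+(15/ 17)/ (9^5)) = 56549259/ 1338551075720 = 0.00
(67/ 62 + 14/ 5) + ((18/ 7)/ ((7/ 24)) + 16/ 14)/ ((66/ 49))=115339/ 10230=11.27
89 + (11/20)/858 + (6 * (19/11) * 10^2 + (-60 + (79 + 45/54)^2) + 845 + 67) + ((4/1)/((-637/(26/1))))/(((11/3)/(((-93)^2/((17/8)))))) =350331175279/42882840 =8169.50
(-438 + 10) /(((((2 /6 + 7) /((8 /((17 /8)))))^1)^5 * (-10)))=1744897572864 /1143346948535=1.53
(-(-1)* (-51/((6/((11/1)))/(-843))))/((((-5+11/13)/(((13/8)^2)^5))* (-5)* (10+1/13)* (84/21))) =1224244478931009107/101275328839680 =12088.28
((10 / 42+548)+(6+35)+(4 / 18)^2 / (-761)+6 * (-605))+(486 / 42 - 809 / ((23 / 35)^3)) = -30869458622738 / 5249902329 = -5880.01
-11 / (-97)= 11 / 97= 0.11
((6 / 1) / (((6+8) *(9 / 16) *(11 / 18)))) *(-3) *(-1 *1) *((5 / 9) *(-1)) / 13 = -160 / 1001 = -0.16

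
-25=-25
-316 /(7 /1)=-316 /7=-45.14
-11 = -11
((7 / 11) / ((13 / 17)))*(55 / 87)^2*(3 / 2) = 32725 / 65598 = 0.50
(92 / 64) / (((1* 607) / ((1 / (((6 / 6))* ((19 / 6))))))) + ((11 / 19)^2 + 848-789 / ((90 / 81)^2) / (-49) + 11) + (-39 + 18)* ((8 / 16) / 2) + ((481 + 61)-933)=476.13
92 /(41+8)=92 /49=1.88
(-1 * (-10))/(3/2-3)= -20/3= -6.67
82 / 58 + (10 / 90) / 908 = 335081 / 236988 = 1.41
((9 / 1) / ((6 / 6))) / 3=3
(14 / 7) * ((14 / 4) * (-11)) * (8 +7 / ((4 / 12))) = -2233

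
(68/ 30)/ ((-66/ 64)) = -1088/ 495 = -2.20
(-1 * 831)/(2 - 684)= 831/682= 1.22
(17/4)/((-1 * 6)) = -17/24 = -0.71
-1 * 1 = -1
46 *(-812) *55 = -2054360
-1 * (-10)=10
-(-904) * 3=2712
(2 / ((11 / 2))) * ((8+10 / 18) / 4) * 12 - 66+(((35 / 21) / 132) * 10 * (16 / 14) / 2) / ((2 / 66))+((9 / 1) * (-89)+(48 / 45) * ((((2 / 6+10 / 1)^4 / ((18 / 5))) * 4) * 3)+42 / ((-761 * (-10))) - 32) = 769907174588 / 19416915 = 39651.36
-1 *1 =-1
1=1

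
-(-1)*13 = 13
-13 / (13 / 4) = -4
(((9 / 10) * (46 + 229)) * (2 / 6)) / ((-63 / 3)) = -55 / 14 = -3.93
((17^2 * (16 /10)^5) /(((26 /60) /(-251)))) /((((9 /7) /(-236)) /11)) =86388159807488 /24375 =3544129633.13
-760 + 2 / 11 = -8358 / 11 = -759.82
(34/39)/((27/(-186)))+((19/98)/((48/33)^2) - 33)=-342672859/8805888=-38.91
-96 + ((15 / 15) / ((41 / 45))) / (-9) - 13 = -4474 / 41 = -109.12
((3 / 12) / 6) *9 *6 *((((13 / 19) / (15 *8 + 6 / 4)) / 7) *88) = 572 / 3591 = 0.16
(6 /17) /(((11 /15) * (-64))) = -45 /5984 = -0.01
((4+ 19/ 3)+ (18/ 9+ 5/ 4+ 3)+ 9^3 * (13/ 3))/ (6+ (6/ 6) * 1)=453.65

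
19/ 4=4.75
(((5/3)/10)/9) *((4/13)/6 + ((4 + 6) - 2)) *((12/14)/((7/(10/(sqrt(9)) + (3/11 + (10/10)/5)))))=197192/2837835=0.07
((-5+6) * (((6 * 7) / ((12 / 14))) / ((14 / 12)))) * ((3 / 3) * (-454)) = -19068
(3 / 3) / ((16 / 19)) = 19 / 16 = 1.19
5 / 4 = 1.25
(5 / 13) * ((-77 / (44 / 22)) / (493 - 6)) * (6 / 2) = -1155 / 12662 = -0.09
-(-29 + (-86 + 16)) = 99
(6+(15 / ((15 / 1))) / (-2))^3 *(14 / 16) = 9317 / 64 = 145.58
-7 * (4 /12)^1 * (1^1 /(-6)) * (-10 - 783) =-5551 /18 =-308.39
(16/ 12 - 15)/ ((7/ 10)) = -410/ 21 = -19.52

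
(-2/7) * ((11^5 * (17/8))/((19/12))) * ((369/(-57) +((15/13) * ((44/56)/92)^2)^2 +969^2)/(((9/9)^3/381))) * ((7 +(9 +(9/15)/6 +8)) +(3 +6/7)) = -2674509345429627712667328244768257/4330119059075031040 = -617652611612239.87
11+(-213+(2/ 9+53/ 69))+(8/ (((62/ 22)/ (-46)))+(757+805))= 7895539/ 6417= 1230.41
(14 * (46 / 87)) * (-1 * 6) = -1288 / 29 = -44.41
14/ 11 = 1.27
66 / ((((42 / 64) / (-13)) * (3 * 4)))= -2288 / 21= -108.95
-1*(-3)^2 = -9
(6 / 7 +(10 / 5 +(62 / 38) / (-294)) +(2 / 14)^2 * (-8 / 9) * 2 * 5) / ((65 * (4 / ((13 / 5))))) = 44747 / 1675800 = 0.03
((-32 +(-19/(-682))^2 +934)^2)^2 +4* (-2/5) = 154907571859982910262257225750017797/234015703553000785306880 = 661953747154.83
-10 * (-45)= 450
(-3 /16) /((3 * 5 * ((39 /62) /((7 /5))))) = -217 /7800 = -0.03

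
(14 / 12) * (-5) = -35 / 6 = -5.83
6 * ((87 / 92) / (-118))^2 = 22707 / 58926368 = 0.00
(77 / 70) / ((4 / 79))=869 / 40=21.72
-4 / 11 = -0.36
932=932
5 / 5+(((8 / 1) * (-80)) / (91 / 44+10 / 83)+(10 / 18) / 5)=-20955590 / 71937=-291.30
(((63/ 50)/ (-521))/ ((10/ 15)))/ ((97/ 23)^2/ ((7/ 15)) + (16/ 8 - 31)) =-699867/ 1758270800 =-0.00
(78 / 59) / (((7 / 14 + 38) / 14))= 312 / 649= 0.48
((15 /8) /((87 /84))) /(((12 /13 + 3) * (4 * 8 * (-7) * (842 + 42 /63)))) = -195 /79763456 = -0.00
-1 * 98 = -98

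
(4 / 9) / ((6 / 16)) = 32 / 27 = 1.19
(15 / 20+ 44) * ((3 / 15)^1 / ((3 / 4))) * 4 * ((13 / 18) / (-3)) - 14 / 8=-21451 / 1620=-13.24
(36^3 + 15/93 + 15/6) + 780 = 2941197/62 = 47438.66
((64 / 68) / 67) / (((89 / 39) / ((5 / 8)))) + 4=405874 / 101371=4.00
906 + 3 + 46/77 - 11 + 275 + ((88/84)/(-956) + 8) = 130469501/110418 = 1181.60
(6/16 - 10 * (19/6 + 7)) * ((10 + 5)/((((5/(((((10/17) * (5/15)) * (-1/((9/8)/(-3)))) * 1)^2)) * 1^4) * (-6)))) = 57200/4131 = 13.85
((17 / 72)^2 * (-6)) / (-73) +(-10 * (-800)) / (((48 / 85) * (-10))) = -89351711 / 63072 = -1416.66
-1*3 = -3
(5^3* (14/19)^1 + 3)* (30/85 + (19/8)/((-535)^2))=24826595261/739605400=33.57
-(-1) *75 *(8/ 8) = 75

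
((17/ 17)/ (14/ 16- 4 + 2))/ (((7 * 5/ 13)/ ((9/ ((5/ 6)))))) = -624/ 175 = -3.57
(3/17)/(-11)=-3/187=-0.02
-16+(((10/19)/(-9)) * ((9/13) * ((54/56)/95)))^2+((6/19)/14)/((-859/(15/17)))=-1008602109058865/63037541196812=-16.00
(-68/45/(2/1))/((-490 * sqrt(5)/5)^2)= -0.00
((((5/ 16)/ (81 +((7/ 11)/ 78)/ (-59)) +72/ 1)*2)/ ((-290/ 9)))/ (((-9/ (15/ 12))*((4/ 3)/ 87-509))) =-4251496599/ 3486171628000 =-0.00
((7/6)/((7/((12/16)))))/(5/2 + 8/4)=1/36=0.03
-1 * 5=-5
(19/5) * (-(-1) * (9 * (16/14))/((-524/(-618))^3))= 5045120559/78683185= 64.12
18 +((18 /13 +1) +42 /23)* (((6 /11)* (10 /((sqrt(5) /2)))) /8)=3777* sqrt(5) /3289 +18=20.57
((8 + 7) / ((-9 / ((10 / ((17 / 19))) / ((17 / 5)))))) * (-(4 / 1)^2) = 76000 / 867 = 87.66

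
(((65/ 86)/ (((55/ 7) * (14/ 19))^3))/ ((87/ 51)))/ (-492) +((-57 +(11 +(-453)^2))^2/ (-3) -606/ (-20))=-4582963825173433019359/ 326640177600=-14030618826.03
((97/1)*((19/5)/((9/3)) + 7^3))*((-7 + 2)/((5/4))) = -2003632/15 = -133575.47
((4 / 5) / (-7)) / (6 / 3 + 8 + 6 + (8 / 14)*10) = -1 / 190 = -0.01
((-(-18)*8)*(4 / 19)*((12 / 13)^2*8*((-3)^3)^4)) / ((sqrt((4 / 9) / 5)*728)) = 66119763456*sqrt(5) / 292201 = 505981.45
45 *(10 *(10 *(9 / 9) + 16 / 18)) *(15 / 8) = 18375 / 2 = 9187.50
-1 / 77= -0.01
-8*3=-24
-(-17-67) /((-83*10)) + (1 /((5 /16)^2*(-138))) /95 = -1387174 /13601625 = -0.10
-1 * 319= -319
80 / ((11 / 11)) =80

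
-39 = -39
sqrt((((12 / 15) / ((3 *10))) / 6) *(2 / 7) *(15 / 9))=sqrt(210) / 315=0.05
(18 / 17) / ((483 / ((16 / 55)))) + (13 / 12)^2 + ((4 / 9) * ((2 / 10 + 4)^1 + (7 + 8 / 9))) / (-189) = 6035636461 / 5267520720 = 1.15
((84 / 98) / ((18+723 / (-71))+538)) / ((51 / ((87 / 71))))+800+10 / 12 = 22158772679 / 27669642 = 800.83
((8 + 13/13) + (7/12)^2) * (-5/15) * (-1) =1345/432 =3.11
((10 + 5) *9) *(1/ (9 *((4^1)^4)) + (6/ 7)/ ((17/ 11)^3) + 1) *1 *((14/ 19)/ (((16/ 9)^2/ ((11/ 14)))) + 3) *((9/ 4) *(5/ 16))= 1020762052323975/ 2740679868416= 372.45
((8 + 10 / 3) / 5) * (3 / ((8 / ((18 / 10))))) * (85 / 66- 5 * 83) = -278511 / 440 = -632.98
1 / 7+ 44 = 309 / 7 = 44.14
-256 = -256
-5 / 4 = -1.25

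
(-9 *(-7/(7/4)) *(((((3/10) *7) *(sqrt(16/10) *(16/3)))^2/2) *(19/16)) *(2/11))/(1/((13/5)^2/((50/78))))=7068926592/859375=8225.66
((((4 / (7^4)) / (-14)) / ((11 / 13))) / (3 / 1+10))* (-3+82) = -158 / 184877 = -0.00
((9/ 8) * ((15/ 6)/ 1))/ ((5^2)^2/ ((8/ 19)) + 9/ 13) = 585/ 308894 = 0.00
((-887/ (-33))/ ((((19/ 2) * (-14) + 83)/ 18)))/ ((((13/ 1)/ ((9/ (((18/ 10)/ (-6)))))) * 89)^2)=-95796/ 14725139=-0.01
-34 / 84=-17 / 42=-0.40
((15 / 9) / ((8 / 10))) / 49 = 25 / 588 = 0.04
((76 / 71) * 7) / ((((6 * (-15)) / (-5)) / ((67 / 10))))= 8911 / 3195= 2.79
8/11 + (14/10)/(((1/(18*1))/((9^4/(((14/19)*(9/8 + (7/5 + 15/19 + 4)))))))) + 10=625508198/20383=30687.74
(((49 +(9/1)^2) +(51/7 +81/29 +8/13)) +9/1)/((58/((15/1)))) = 5925645/153062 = 38.71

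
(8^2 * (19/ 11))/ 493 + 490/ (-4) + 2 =-120.28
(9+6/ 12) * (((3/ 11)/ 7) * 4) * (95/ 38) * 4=1140/ 77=14.81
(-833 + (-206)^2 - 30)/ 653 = 41573/ 653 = 63.66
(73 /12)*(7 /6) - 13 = -5.90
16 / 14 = 8 / 7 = 1.14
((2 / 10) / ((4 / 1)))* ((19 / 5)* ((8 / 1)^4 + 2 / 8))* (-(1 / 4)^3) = -62263 / 5120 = -12.16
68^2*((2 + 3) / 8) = 2890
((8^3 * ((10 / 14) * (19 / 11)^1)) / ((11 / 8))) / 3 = 389120 / 2541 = 153.14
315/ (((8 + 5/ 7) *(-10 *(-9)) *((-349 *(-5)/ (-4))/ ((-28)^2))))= -76832/ 106445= -0.72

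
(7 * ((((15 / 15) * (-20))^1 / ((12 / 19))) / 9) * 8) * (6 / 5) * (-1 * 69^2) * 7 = 7879984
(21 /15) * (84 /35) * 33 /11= 252 /25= 10.08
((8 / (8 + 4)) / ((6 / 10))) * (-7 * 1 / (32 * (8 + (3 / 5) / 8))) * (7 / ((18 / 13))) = -15925 / 104652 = -0.15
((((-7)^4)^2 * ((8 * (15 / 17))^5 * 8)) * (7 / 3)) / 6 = 446278610534400000 / 1419857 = 314312364227.10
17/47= 0.36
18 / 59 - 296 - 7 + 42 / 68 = -302.08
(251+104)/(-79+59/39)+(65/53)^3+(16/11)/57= -764817391801/282091246338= -2.71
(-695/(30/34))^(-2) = 9/5583769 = 0.00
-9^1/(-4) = 2.25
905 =905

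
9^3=729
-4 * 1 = -4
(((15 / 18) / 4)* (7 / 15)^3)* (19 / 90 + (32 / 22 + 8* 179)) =30.35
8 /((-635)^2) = 8 /403225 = 0.00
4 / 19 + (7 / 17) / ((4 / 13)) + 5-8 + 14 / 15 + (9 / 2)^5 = 1844.76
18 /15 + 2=16 /5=3.20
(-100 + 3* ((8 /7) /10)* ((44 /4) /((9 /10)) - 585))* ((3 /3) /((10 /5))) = -3112 /21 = -148.19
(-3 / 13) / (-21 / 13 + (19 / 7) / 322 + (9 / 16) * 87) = -54096 / 11095037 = -0.00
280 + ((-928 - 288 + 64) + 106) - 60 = -826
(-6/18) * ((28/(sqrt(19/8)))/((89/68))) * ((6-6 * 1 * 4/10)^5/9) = -266499072 * sqrt(38)/5284375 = -310.88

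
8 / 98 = 4 / 49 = 0.08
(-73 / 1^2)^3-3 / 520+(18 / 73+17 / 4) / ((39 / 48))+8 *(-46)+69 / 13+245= -14771343059 / 37960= -389129.16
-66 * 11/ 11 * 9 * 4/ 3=-792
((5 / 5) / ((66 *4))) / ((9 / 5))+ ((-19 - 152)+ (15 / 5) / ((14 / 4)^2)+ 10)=-18715507 / 116424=-160.75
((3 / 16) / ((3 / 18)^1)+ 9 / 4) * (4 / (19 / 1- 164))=-0.09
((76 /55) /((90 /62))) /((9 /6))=4712 /7425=0.63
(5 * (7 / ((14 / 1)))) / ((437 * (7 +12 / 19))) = 1 / 1334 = 0.00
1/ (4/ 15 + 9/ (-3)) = -15/ 41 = -0.37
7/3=2.33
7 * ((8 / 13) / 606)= 28 / 3939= 0.01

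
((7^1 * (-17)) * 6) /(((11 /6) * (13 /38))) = -162792 /143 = -1138.41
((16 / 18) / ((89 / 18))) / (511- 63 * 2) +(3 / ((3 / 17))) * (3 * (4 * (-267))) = -1866346004 / 34265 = -54468.00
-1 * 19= -19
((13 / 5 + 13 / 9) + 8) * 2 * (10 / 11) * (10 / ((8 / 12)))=10840 / 33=328.48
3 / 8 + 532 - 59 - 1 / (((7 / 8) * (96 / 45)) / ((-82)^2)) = -175211 / 56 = -3128.77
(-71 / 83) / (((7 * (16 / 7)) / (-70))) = 2485 / 664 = 3.74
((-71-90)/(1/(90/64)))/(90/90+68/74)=-268065/2272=-117.99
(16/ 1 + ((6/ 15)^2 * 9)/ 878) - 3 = 142693/ 10975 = 13.00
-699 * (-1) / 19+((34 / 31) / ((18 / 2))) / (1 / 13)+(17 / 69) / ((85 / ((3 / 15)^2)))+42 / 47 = 28127171174 / 716297625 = 39.27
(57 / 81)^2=361 / 729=0.50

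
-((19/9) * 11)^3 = -9129329/729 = -12523.09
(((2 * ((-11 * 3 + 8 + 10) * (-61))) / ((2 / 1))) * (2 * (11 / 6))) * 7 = 23485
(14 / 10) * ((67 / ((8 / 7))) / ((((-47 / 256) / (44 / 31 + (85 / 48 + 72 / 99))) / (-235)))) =421018486 / 1023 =411552.77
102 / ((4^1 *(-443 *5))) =-51 / 4430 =-0.01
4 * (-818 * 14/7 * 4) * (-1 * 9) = 235584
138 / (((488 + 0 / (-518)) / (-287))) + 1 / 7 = -138377 / 1708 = -81.02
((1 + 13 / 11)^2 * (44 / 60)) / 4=48 / 55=0.87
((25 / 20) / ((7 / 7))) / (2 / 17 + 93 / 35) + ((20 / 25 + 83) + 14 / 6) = 86.58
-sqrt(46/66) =-0.83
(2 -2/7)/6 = 2/7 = 0.29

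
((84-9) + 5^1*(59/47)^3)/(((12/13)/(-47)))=-28644265/6627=-4322.36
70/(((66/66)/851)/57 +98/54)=3055941/79229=38.57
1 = 1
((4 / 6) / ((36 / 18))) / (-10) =-1 / 30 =-0.03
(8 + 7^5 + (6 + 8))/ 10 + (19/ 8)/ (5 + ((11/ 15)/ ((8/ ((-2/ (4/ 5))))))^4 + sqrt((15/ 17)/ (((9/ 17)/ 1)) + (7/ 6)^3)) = 1683.25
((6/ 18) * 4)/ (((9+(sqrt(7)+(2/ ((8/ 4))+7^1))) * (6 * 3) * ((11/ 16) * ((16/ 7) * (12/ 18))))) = 119/ 27918 -7 * sqrt(7)/ 27918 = 0.00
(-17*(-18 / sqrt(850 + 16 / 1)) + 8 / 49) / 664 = 1 / 4067 + 153*sqrt(866) / 287512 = 0.02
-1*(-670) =670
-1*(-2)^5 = 32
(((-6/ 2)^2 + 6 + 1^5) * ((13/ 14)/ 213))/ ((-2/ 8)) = -416/ 1491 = -0.28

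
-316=-316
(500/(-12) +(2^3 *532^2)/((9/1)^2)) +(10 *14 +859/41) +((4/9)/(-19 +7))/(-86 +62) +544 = 28616.27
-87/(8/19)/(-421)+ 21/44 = 0.97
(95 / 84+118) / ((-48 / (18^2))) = -90063 / 112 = -804.13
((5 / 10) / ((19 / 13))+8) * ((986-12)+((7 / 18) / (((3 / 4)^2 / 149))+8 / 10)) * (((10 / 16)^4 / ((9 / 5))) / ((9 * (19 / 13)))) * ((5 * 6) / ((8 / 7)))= 19675186496875 / 12935282688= 1521.05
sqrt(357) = 18.89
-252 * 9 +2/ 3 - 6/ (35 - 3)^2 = -3482633/ 1536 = -2267.34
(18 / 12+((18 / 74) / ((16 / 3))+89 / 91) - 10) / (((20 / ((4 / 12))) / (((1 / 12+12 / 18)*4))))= -402767 / 1077440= -0.37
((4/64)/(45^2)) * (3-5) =-1/16200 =-0.00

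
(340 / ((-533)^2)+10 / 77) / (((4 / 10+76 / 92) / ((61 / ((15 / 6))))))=2681666140 / 1028118091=2.61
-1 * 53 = -53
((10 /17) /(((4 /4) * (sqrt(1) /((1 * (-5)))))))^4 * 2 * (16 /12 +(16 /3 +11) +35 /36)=2096875000 /751689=2789.55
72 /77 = 0.94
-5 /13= -0.38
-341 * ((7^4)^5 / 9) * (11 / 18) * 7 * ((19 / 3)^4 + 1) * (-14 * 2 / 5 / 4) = 956220832449661423589466599 / 32805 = 29148630771213577917679.21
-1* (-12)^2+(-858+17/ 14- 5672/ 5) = -149463/ 70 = -2135.19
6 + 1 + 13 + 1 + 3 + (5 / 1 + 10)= 39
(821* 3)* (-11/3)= -9031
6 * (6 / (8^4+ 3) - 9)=-221310 / 4099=-53.99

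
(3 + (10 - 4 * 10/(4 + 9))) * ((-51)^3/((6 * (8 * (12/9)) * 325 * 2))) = -17111979/540800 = -31.64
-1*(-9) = 9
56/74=28/37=0.76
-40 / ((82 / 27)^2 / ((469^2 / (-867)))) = 1100.24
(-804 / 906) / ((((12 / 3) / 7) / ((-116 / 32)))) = 13601 / 2416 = 5.63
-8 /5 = -1.60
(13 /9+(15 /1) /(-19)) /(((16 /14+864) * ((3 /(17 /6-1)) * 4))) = 539 /4660092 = 0.00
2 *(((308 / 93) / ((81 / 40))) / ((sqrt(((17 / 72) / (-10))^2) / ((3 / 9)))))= 1971200 / 42687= 46.18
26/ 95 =0.27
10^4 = 10000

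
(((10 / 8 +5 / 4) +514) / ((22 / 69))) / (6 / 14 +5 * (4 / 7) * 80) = 71277 / 10076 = 7.07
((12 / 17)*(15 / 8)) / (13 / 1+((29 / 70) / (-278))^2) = 8520561000 / 83690857897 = 0.10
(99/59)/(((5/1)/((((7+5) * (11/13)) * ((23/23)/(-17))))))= -0.20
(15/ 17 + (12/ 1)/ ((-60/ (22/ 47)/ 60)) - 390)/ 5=-78.95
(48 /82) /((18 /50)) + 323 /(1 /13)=516677 /123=4200.63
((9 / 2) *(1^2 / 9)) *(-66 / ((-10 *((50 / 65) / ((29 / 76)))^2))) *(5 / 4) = 4690257 / 4620800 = 1.02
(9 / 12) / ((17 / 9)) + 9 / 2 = 4.90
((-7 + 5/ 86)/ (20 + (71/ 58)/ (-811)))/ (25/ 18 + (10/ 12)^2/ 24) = -1347920928/ 5505643675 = -0.24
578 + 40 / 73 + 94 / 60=580.11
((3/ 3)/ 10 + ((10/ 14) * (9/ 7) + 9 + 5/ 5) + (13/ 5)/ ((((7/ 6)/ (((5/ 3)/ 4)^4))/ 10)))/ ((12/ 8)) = 4949111/ 635040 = 7.79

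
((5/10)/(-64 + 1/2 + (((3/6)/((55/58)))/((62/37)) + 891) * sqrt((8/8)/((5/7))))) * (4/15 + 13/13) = 369192175/10173237807426 + 1036429603 * sqrt(35)/10173237807426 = 0.00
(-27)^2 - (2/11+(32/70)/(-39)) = 10943381/15015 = 728.83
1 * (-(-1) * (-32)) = -32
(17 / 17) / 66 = 1 / 66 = 0.02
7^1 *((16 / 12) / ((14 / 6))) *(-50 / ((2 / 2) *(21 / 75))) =-5000 / 7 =-714.29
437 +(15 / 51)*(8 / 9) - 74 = 55579 / 153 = 363.26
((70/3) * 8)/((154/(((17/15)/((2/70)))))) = 4760/99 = 48.08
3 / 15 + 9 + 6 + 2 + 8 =126 / 5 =25.20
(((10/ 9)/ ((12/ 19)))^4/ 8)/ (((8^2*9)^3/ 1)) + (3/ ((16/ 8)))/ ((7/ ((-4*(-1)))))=77998047291497863/ 90997721174900736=0.86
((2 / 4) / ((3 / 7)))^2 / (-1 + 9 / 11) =-7.49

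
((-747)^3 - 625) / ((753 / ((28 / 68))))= -2917833436 / 12801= -227937.93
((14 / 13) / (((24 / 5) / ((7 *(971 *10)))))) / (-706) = -21.60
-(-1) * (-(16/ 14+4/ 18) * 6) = -172/ 21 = -8.19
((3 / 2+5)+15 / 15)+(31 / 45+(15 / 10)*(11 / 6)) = 1969 / 180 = 10.94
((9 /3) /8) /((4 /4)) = 3 /8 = 0.38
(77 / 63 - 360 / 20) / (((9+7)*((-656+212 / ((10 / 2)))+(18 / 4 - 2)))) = 755 / 439992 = 0.00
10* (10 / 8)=12.50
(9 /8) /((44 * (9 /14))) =7 /176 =0.04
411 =411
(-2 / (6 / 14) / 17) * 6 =-28 / 17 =-1.65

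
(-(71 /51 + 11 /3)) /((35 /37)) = -3182 /595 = -5.35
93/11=8.45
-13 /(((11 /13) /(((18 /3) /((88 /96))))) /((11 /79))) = -12168 /869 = -14.00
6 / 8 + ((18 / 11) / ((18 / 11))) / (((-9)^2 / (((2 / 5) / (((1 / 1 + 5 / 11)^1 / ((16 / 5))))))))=6163 / 8100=0.76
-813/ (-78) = 271/ 26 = 10.42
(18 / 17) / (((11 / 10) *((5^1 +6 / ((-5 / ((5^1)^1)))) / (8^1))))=-7.70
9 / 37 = 0.24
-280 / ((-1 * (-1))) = -280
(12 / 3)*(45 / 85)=36 / 17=2.12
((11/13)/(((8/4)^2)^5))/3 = 11/39936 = 0.00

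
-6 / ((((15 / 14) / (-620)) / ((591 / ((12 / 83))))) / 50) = 709633400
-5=-5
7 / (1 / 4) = 28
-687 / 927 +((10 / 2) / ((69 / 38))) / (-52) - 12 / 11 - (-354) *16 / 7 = 3828612687 / 4742738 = 807.26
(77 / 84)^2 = 121 / 144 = 0.84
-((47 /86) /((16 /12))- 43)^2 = -214651801 /118336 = -1813.92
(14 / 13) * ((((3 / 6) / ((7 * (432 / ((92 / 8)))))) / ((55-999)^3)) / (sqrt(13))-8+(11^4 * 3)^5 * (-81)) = -185384334103606101255446074 / 13-23 * sqrt(13) / 122833387782144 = -14260333392585084711957390.00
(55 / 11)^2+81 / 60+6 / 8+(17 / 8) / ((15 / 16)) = 881 / 30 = 29.37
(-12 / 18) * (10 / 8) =-5 / 6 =-0.83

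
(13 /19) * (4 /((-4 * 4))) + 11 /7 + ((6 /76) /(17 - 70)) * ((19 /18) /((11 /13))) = 325319 /232617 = 1.40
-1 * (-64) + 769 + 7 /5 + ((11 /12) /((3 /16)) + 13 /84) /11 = 11571139 /13860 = 834.86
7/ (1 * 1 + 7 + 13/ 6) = 42/ 61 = 0.69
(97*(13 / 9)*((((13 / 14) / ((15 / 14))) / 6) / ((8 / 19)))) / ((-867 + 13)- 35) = -311467 / 5760720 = -0.05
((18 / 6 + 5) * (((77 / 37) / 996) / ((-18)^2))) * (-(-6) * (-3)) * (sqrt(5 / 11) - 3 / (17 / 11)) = 847 / 469863 - 7 * sqrt(55) / 82917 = 0.00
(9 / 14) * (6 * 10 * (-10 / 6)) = -450 / 7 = -64.29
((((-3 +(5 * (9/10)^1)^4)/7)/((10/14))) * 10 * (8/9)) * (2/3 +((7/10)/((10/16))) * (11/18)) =659984/675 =977.75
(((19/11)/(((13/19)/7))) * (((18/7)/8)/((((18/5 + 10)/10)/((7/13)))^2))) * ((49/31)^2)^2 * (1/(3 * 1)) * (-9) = -1720803907501875/103201816800368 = -16.67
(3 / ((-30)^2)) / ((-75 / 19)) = -19 / 22500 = -0.00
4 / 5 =0.80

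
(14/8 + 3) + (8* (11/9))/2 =347/36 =9.64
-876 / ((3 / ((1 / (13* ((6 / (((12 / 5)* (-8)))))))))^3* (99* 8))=149504 / 244690875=0.00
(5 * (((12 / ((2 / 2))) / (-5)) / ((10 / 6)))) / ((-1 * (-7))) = -36 / 35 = -1.03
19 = 19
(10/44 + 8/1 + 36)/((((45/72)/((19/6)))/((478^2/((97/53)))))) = 447742273048/16005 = 27975149.83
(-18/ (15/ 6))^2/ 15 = 432/ 125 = 3.46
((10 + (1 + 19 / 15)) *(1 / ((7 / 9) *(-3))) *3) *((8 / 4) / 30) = -184 / 175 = -1.05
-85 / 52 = -1.63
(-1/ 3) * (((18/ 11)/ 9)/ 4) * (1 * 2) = -1/ 33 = -0.03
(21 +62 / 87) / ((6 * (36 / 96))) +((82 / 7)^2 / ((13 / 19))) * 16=1605340340 / 498771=3218.59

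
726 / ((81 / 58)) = 14036 / 27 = 519.85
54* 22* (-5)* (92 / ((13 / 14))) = -7650720 / 13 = -588516.92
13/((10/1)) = 13/10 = 1.30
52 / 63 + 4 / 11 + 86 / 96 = 23117 / 11088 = 2.08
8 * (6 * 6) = 288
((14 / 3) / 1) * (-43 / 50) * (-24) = 2408 / 25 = 96.32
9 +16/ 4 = 13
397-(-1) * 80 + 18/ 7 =3357/ 7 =479.57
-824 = -824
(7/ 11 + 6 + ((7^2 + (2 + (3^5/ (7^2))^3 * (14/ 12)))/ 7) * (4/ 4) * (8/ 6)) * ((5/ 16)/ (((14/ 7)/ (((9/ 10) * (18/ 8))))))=13.75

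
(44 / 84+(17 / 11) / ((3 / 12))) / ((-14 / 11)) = -1549 / 294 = -5.27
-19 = -19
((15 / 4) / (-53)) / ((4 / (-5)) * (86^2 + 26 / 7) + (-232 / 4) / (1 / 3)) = 0.00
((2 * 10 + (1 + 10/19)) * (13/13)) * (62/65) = 25358/1235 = 20.53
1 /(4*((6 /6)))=1 /4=0.25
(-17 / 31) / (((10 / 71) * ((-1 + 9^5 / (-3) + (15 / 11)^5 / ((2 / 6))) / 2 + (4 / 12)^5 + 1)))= 47236419351 / 119304879275095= 0.00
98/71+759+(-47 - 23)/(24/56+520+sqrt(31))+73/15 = 343 * sqrt(31)/1326993+120143695681/157027505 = 765.11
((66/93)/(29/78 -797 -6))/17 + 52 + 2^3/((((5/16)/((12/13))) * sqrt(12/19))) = 256 * sqrt(57)/65 + 1715625704/32992835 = 81.73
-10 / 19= -0.53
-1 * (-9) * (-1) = -9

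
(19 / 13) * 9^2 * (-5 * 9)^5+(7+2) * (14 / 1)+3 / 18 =-1703932696409 / 78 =-21845290979.60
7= 7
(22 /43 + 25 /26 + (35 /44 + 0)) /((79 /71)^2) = 281282759 /153503636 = 1.83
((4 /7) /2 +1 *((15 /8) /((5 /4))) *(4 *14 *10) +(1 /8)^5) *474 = 45679707771 /114688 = 398295.44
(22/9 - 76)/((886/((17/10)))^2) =-95659/353248200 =-0.00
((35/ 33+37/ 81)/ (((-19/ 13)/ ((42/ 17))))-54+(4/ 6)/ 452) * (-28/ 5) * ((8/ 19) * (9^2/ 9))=137347886032/ 114424365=1200.34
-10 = -10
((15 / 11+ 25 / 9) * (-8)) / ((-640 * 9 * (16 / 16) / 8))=41 / 891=0.05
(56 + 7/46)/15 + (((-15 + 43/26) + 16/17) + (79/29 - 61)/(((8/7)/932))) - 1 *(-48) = -34997832073/737035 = -47484.63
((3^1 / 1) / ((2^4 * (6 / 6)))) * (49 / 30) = 49 / 160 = 0.31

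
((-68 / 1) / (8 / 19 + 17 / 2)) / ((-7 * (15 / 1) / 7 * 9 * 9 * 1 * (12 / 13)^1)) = 0.01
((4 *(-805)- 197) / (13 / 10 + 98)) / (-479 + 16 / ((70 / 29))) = 398650 / 5472423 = 0.07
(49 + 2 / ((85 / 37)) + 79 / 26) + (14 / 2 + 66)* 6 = 1084909 / 2210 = 490.91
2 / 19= 0.11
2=2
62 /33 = 1.88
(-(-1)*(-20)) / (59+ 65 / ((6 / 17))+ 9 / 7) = -840 / 10267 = -0.08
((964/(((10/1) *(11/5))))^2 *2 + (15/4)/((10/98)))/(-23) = -1876379/11132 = -168.56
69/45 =23/15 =1.53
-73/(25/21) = -1533/25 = -61.32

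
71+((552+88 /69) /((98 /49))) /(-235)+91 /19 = 22986928 /308085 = 74.61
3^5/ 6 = 81/ 2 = 40.50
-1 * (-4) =4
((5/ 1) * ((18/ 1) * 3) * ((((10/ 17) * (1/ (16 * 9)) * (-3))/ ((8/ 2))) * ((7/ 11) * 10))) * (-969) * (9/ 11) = 4173.42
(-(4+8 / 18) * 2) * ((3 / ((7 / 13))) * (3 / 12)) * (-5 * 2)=2600 / 21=123.81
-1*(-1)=1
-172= -172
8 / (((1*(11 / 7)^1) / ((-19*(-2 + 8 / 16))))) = 1596 / 11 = 145.09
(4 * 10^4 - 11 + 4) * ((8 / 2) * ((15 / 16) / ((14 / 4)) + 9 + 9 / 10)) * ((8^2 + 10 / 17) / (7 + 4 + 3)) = 7504103.12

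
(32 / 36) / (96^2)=1 / 10368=0.00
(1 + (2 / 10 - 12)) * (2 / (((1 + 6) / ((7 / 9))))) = -12 / 5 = -2.40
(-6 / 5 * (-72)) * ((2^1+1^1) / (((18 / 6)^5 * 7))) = 16 / 105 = 0.15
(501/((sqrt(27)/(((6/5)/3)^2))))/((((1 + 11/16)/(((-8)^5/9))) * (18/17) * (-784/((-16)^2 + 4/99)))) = 4716165332992 * sqrt(3)/795685275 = 10266.17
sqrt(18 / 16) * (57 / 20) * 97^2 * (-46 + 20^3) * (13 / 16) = 83183755239 * sqrt(2) / 640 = 183811866.92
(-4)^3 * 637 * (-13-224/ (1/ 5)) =46190144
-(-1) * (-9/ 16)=-9/ 16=-0.56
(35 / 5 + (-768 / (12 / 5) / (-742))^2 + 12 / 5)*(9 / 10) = 59374143 / 6882050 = 8.63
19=19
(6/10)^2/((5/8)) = 72/125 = 0.58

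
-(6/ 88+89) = -3919/ 44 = -89.07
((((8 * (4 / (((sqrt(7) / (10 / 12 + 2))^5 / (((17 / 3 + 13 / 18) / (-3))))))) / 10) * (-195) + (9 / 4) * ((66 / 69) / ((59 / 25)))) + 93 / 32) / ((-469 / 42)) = -2122686215 * sqrt(7) / 33506298 - 497403 / 1454704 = -167.96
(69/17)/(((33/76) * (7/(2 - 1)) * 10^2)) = 437/32725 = 0.01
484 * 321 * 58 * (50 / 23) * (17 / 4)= 1914861300 / 23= 83254839.13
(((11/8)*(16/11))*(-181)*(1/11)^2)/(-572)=181/34606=0.01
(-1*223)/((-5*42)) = 223/210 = 1.06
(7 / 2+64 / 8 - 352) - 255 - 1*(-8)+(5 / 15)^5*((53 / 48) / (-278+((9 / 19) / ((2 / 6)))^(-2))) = -35879801 / 61072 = -587.50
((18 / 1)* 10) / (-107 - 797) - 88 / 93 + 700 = 14688527 / 21018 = 698.85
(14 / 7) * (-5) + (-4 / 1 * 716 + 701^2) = 488527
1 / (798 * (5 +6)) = 1 / 8778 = 0.00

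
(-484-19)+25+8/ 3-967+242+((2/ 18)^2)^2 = -7875386/ 6561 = -1200.33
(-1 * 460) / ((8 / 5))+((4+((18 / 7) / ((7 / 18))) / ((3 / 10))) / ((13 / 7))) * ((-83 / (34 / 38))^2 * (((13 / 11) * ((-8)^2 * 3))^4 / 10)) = 861303768911692805593 / 26926130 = 31987655445163.97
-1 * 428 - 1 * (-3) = -425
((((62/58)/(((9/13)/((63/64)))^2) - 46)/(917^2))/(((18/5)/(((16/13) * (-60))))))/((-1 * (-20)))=26036765/486935275008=0.00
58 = 58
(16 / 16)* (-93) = -93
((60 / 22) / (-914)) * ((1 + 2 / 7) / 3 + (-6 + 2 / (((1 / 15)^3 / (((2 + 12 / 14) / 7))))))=-2020905 / 246323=-8.20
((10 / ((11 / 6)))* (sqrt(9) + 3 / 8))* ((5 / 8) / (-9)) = -225 / 176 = -1.28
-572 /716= -0.80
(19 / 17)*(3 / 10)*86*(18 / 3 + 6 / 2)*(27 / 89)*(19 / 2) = 11316267 / 15130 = 747.94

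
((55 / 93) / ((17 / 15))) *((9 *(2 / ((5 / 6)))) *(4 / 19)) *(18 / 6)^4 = 192.21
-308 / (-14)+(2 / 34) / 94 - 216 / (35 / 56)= -2585559 / 7990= -323.60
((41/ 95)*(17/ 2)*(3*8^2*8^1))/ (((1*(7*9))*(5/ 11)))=1962752/ 9975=196.77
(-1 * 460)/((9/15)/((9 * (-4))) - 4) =27600/241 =114.52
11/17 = 0.65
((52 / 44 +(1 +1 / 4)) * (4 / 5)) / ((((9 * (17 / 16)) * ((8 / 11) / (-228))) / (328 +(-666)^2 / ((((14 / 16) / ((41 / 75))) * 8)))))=-2230247.97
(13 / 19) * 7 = 91 / 19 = 4.79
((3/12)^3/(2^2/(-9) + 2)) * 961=8649/896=9.65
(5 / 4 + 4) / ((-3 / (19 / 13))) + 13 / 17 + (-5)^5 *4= -11051585 / 884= -12501.79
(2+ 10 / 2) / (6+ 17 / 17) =1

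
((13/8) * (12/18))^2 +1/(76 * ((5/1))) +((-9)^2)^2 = 89770571/13680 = 6562.18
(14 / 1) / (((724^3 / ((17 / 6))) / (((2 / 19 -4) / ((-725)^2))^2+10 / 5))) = 0.00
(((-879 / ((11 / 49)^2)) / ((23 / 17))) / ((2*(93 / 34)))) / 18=-203309477 / 1552914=-130.92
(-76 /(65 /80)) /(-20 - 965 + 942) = 1216 /559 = 2.18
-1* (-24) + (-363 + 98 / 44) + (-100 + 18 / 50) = -240027 / 550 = -436.41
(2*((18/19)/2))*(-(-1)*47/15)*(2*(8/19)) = 4512/1805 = 2.50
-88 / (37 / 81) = -7128 / 37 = -192.65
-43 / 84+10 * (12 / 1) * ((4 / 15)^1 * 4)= 127.49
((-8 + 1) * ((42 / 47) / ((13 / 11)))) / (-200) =1617 / 61100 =0.03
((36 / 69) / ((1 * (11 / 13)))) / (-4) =-39 / 253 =-0.15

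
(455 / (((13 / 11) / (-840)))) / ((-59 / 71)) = 22961400 / 59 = 389176.27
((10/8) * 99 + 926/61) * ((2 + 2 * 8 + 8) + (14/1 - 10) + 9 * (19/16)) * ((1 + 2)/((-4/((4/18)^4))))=-7356083/711504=-10.34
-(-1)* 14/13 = 14/13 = 1.08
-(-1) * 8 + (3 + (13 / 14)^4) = 451137 / 38416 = 11.74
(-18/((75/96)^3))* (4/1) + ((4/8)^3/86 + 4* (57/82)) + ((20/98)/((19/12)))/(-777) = -148.21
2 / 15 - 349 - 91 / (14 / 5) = -11441 / 30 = -381.37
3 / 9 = 1 / 3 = 0.33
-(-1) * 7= 7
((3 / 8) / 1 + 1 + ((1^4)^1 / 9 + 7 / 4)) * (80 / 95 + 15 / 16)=126053 / 21888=5.76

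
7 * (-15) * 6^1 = -630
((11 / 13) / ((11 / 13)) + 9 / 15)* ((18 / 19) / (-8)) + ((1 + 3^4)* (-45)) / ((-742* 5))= 28377 / 35245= 0.81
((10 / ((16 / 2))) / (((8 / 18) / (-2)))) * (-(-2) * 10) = -225 / 2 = -112.50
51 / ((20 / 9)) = 459 / 20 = 22.95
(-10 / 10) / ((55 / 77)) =-7 / 5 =-1.40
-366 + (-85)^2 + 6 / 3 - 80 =6781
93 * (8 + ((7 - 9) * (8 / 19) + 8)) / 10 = 13392 / 95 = 140.97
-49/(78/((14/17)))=-343/663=-0.52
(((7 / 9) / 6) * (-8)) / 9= -28 / 243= -0.12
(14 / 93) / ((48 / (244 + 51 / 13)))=22561 / 29016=0.78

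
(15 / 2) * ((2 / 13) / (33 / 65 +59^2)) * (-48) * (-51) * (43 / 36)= 109650 / 113149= 0.97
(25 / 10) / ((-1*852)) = -5 / 1704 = -0.00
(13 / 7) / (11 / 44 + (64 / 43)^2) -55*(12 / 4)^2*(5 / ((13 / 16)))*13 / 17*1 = -5052553084 / 2169727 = -2328.66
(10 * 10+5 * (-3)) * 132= 11220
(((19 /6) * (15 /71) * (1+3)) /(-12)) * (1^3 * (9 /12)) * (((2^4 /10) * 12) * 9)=-28.90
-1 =-1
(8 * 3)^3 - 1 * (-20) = 13844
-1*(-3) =3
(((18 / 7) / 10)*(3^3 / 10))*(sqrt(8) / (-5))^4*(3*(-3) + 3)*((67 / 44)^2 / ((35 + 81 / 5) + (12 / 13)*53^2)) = -42542253 / 113728278125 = -0.00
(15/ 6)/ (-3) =-5/ 6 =-0.83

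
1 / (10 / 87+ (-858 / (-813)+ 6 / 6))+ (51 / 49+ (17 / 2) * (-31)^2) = 40968979481 / 5014562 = 8170.00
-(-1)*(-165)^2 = 27225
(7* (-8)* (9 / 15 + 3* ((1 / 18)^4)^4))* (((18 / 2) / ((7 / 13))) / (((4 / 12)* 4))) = -1578713904255725273153 / 3748133675820810240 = -421.20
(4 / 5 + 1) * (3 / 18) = 3 / 10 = 0.30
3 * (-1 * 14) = -42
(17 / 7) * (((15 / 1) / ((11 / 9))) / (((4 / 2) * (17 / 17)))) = 2295 / 154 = 14.90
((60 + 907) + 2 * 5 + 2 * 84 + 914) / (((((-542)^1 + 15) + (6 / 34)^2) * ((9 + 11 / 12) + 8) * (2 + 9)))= -3570306 / 180087655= -0.02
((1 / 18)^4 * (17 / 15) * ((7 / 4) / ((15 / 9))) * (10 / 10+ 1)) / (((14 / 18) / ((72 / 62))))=17 / 502200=0.00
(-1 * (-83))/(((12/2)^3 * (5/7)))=581/1080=0.54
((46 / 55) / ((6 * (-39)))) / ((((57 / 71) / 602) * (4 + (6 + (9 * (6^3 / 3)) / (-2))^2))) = -491533 / 18546622380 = -0.00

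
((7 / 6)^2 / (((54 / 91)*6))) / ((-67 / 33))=-49049 / 260496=-0.19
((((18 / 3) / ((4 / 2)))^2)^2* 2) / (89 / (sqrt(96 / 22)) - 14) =108864 / 77723+57672* sqrt(33) / 77723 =5.66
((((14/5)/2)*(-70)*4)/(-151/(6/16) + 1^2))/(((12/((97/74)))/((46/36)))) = 109319/802530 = 0.14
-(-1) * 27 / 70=27 / 70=0.39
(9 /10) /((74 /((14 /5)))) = 63 /1850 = 0.03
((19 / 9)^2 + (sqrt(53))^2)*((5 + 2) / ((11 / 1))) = 32578 / 891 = 36.56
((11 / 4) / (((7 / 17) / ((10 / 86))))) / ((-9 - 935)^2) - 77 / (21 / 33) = -129824256089 / 1072927744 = -121.00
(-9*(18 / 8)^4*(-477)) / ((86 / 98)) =1380152277 / 11008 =125377.21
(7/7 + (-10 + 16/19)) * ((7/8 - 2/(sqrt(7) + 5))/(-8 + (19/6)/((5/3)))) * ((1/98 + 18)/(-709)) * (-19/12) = 1367875 * sqrt(7)/228873708 + 31461125/1830989664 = 0.03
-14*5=-70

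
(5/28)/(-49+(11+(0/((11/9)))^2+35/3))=-15/2212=-0.01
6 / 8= 3 / 4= 0.75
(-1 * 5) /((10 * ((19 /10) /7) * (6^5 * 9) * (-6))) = 35 /7978176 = 0.00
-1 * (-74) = 74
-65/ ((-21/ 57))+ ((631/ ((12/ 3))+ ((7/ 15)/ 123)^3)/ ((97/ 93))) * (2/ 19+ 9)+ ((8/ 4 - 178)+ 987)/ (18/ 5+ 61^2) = 3125990969998530685621/ 2011874409652684500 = 1553.77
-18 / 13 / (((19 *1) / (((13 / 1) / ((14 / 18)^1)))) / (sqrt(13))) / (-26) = 81 *sqrt(13) / 1729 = 0.17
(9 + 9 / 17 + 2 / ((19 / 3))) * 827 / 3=876620 / 323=2713.99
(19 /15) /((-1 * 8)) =-19 /120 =-0.16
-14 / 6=-7 / 3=-2.33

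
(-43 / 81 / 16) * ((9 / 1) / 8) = -43 / 1152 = -0.04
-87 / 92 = -0.95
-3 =-3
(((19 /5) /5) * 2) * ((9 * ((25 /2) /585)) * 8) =2.34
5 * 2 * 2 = 20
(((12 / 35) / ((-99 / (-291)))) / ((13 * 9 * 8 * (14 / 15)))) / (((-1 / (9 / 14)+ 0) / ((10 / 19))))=-1455 / 3727724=-0.00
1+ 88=89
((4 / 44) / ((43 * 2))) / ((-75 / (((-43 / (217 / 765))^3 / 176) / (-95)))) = -2207445291 / 751740850784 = -0.00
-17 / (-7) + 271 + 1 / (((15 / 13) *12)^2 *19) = 1178259583 / 4309200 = 273.43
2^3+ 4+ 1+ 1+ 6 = 20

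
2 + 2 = 4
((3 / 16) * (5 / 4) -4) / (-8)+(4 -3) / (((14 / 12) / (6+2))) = 26263 / 3584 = 7.33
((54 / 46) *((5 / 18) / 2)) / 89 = 15 / 8188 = 0.00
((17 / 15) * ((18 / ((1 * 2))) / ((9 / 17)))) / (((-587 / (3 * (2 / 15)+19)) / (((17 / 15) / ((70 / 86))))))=-20492123 / 23113125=-0.89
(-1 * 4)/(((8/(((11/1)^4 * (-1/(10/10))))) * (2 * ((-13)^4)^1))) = 14641/114244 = 0.13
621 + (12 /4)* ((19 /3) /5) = 3124 /5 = 624.80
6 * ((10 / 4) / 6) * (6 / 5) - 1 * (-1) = 4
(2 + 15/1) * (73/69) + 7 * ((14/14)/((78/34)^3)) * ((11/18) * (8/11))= 224008609/12279033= 18.24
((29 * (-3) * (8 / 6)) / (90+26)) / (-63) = 1 / 63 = 0.02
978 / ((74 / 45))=22005 / 37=594.73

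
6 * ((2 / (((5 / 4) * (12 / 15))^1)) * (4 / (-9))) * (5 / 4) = -20 / 3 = -6.67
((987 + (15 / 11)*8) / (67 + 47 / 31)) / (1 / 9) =340287 / 2596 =131.08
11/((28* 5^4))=11/17500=0.00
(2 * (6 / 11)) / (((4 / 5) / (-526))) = -7890 / 11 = -717.27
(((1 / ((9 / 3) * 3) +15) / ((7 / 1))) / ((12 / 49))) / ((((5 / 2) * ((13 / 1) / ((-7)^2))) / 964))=22484336 / 1755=12811.59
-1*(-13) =13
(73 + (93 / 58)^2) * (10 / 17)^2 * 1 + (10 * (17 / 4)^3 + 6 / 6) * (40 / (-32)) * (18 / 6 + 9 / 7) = -445523443775 / 108885952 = -4091.65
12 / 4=3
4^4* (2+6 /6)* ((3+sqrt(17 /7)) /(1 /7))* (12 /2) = 4608* sqrt(119)+96768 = 147035.35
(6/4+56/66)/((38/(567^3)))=9418020255/836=11265574.47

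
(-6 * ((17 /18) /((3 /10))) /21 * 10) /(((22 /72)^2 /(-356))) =34297.05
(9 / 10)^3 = 729 / 1000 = 0.73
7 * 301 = 2107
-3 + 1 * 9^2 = 78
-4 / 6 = -2 / 3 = -0.67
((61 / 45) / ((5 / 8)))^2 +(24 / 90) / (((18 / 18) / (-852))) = -11263856 / 50625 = -222.50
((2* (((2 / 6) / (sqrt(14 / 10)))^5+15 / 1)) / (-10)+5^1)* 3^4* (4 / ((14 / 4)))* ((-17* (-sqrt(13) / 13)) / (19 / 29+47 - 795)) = -638928* sqrt(13) / 1972243+19720* sqrt(455) / 2029438047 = -1.17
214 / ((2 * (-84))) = -107 / 84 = -1.27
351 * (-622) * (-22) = 4803084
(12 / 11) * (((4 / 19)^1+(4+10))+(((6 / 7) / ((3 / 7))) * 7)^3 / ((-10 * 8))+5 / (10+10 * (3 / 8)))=-247362 / 11495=-21.52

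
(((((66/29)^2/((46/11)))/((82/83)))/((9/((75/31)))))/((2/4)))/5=3314190/24584953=0.13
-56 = -56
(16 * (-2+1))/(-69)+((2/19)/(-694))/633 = 7419315/31995829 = 0.23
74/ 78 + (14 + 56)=2767/ 39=70.95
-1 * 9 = -9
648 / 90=36 / 5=7.20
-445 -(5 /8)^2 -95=-34585 /64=-540.39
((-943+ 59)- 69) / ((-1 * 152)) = 953 / 152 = 6.27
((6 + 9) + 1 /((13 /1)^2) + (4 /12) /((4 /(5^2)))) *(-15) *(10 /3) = -854.46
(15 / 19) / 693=5 / 4389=0.00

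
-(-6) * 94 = 564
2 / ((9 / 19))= 38 / 9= 4.22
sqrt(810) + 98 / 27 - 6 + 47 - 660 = -16615 / 27 + 9 * sqrt(10) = -586.91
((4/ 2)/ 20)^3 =1/ 1000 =0.00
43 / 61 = 0.70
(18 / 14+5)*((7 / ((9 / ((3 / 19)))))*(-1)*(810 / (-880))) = 27 / 38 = 0.71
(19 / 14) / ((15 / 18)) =57 / 35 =1.63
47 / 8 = 5.88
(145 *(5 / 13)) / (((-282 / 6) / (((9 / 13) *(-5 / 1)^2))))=-163125 / 7943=-20.54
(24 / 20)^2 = 36 / 25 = 1.44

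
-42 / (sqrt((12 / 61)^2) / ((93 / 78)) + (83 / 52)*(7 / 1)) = -4129944 / 1114895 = -3.70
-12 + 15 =3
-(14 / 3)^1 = -14 / 3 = -4.67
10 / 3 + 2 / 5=56 / 15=3.73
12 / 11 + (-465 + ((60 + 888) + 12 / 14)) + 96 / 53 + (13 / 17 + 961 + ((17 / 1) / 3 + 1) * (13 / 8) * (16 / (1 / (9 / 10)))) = 111317067 / 69377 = 1604.52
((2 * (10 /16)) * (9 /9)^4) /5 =1 /4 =0.25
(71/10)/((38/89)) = 6319/380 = 16.63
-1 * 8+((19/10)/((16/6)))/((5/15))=-469/80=-5.86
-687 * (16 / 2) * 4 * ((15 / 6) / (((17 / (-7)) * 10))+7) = -2577624 / 17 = -151624.94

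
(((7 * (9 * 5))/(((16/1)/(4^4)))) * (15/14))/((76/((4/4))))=1350/19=71.05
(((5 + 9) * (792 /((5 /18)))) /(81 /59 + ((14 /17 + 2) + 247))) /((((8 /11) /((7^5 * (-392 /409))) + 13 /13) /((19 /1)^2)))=81831937812695532 /1426440749875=57367.92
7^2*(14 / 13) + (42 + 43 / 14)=17807 / 182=97.84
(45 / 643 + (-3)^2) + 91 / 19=13.86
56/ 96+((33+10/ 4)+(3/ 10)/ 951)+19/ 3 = 806771/ 19020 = 42.42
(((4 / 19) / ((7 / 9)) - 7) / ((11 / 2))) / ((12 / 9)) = -2685 / 2926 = -0.92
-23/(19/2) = -46/19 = -2.42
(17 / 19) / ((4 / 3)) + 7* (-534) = -284037 / 76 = -3737.33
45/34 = 1.32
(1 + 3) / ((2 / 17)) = 34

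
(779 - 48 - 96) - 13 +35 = 657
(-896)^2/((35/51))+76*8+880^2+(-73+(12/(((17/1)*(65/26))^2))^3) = 733462501100569967/377149515625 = 1944752.60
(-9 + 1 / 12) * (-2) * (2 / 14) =107 / 42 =2.55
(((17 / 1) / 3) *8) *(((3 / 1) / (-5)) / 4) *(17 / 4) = -289 / 10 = -28.90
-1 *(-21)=21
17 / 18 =0.94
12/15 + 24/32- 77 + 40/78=-58451/780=-74.94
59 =59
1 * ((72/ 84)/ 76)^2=9/ 70756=0.00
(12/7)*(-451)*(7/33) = -164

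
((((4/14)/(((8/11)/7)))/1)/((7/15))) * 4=165/7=23.57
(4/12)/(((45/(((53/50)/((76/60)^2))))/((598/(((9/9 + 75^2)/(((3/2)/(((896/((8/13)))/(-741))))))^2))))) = 427869/7940822650880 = 0.00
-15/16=-0.94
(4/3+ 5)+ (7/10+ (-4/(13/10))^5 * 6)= -18353657177/11138790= -1647.72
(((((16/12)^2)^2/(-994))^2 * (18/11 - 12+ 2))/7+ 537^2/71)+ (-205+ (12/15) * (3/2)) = 2406999269270408/623941028865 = 3857.74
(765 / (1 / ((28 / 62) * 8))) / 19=85680 / 589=145.47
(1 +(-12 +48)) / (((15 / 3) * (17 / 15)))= 111 / 17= 6.53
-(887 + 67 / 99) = -87880 / 99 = -887.68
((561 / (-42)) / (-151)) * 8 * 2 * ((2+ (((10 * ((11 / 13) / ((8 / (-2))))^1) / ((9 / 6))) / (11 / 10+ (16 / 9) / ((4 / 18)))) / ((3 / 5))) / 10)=13870912 / 56269395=0.25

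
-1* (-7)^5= 16807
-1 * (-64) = 64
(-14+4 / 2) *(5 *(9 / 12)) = -45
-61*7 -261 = -688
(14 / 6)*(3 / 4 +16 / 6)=287 / 36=7.97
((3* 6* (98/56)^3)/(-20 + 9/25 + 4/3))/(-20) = 46305/175744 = 0.26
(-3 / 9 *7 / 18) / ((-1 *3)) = 7 / 162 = 0.04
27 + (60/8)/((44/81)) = 3591/88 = 40.81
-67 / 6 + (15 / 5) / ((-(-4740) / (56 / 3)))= -11.15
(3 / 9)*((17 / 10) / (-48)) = -17 / 1440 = -0.01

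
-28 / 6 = -14 / 3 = -4.67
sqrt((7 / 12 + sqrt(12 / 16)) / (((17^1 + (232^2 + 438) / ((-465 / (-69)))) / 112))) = 2*sqrt(3166256765 + 2713934370*sqrt(3)) / 1250661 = 0.14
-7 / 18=-0.39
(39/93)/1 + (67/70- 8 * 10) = -170613/2170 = -78.62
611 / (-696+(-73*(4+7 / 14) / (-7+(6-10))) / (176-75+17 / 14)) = -1068639 / 1216793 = -0.88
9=9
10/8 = 5/4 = 1.25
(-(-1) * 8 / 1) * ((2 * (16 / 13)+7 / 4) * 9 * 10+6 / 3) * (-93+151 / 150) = -273413386 / 975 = -280423.99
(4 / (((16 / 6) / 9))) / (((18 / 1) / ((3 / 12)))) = 3 / 16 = 0.19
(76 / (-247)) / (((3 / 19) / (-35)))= 2660 / 39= 68.21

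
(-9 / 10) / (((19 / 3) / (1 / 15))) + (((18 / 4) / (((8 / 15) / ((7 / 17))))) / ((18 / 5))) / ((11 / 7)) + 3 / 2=2.10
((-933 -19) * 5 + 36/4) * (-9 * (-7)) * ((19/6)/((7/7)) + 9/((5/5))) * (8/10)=-14566566/5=-2913313.20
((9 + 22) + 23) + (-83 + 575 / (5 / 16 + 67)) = -20.46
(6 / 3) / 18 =1 / 9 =0.11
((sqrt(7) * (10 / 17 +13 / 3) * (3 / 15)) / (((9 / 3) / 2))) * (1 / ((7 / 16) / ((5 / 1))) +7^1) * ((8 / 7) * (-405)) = -4662576 * sqrt(7) / 833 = -14809.14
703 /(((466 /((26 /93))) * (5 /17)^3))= 44899907 /2708625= 16.58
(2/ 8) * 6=3/ 2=1.50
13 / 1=13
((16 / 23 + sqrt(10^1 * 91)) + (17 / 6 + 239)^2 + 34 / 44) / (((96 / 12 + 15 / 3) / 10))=10 * sqrt(910) / 13 + 2663399135 / 59202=45011.54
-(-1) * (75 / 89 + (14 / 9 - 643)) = -513122 / 801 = -640.60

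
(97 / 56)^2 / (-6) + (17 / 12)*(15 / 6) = 19077 / 6272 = 3.04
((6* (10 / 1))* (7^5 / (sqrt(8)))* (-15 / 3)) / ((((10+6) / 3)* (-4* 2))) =3781575* sqrt(2) / 128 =41780.90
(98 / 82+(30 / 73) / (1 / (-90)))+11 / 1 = -24.79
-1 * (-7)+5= 12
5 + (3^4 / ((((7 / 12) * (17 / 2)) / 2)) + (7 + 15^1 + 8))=8053 / 119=67.67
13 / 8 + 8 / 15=259 / 120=2.16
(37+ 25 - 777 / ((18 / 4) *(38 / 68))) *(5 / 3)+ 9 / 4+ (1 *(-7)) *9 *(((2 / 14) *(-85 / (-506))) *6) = -72415093 / 173052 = -418.46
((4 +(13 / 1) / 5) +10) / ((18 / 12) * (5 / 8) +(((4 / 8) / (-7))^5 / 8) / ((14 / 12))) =1249902976 / 70589385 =17.71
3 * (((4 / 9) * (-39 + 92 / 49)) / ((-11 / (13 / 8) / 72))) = 283764 / 539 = 526.46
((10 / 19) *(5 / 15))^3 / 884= 250 / 40927653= 0.00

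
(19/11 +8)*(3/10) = 321/110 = 2.92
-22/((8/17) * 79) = -187/316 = -0.59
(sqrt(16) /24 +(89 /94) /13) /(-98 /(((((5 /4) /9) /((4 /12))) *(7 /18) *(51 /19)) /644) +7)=-37315 /22606926069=-0.00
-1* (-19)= 19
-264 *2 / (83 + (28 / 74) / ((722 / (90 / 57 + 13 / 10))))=-40605280 / 6383143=-6.36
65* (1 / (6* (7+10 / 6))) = 5 / 4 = 1.25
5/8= 0.62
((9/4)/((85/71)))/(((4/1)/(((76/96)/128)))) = 4047/1392640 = 0.00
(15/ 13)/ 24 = 5/ 104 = 0.05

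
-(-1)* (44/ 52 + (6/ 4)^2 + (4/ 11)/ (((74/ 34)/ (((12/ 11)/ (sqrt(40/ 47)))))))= 204* sqrt(470)/ 22385 + 161/ 52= 3.29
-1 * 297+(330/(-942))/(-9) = -419606/1413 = -296.96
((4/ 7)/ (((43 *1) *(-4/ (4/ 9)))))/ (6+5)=-4/ 29799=-0.00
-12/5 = -2.40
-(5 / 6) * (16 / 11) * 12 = -160 / 11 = -14.55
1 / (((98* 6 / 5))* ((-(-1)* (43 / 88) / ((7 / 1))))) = 110 / 903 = 0.12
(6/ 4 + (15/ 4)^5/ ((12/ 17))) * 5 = 21546345/ 4096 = 5260.34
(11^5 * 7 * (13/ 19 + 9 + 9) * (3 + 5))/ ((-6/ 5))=-8004234700/ 57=-140425170.18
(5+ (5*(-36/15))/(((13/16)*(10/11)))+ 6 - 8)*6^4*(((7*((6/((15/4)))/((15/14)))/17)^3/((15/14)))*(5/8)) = -11617411448832/4989765625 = -2328.25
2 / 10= 1 / 5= 0.20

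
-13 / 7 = -1.86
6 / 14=3 / 7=0.43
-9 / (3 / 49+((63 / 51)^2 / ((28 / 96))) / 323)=-13722009 / 118043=-116.25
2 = 2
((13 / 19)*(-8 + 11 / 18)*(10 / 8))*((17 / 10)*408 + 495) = -180271 / 24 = -7511.29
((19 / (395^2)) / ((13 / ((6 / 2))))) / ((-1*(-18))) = 19 / 12169950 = 0.00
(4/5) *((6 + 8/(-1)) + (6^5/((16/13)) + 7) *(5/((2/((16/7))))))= 1011944/35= 28912.69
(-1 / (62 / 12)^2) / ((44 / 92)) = -828 / 10571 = -0.08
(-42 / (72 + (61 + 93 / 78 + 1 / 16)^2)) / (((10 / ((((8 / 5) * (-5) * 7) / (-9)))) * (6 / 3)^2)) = -4239872 / 2561874135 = -0.00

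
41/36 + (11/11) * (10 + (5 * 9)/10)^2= 3805/18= 211.39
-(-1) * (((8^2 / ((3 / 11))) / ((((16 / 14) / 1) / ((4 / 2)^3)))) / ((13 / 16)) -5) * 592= 46562576 / 39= 1193912.21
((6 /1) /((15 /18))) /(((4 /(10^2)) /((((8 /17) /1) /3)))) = 480 /17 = 28.24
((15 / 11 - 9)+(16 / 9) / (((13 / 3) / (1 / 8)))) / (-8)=1627 / 1716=0.95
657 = 657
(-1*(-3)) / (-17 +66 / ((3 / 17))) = 1 / 119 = 0.01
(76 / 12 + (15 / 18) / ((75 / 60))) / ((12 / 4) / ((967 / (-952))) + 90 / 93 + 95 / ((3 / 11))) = 0.02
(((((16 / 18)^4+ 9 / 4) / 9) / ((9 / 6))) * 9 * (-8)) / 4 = -75433 / 19683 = -3.83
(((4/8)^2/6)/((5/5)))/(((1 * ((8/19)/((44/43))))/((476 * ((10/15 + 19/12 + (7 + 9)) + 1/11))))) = 608209/688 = 884.02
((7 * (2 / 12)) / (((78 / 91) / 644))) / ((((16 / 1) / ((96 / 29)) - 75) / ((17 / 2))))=-134113 / 1263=-106.19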